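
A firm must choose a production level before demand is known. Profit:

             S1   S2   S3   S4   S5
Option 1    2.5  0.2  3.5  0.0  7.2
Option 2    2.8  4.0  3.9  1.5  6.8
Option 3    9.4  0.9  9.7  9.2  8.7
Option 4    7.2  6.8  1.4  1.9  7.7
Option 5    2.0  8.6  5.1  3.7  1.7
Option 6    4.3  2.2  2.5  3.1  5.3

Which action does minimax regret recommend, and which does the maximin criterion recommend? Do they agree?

Column bests: S1=9.4, S2=8.6, S3=9.7, S4=9.2, S5=8.7.
Option 1 regrets: 6.9, 8.4, 6.2, 9.2, 1.5 → max 9.2
Option 2 regrets: 6.6, 4.6, 5.8, 7.7, 1.9 → max 7.7
Option 3 regrets: 0.0, 7.7, 0.0, 0.0, 0.0 → max 7.7
Option 4 regrets: 2.2, 1.8, 8.3, 7.3, 1.0 → max 8.3
Option 5 regrets: 7.4, 0.0, 4.6, 5.5, 7.0 → max 7.4
Option 6 regrets: 5.1, 6.4, 7.2, 6.1, 3.4 → max 7.2
Smallest max regret = 7.2 → Option 6.
Row minima: Option 1=0.0, Option 2=1.5, Option 3=0.9, Option 4=1.4, Option 5=1.7, Option 6=2.2
Best worst-case = 2.2 → Option 6.

minimax regret → Option 6; maximin → Option 6 (agree)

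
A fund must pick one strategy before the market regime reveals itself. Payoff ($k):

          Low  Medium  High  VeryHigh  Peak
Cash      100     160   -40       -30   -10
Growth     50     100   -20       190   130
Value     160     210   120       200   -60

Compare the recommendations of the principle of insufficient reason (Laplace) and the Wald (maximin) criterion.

laplace → Value; maximin → Growth (disagree)

Row averages: Cash=36, Growth=90, Value=126
Highest average = 126 → Value.
Row minima: Cash=-40, Growth=-20, Value=-60
Best worst-case = -20 → Growth.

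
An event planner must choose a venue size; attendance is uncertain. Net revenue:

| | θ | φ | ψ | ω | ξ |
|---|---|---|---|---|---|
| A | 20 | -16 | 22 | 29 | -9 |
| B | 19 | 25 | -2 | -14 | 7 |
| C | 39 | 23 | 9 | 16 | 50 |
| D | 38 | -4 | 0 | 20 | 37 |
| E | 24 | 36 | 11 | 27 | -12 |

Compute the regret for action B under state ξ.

43

Best payoff under ξ is 50.
Regret = 50 − 7 = 43.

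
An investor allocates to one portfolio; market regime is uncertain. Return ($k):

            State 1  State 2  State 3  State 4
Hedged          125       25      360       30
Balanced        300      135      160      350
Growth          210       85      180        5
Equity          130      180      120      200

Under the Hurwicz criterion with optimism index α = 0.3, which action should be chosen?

Hedged: 0.3·360 + 0.7·25 = 125.5
Balanced: 0.3·350 + 0.7·135 = 199.5
Growth: 0.3·210 + 0.7·5 = 66.5
Equity: 0.3·200 + 0.7·120 = 144
Highest Hurwicz score = 199.5 → Balanced.

Balanced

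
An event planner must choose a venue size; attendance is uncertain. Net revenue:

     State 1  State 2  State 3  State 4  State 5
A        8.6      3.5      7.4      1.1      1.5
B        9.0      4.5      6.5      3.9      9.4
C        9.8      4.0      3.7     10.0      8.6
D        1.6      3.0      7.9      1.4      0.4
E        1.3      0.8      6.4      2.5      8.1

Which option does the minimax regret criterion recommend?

C

Column bests: State 1=9.8, State 2=4.5, State 3=7.9, State 4=10.0, State 5=9.4.
A regrets: 1.2, 1.0, 0.5, 8.9, 7.9 → max 8.9
B regrets: 0.8, 0.0, 1.4, 6.1, 0.0 → max 6.1
C regrets: 0.0, 0.5, 4.2, 0.0, 0.8 → max 4.2
D regrets: 8.2, 1.5, 0.0, 8.6, 9.0 → max 9.0
E regrets: 8.5, 3.7, 1.5, 7.5, 1.3 → max 8.5
Smallest max regret = 4.2 → C.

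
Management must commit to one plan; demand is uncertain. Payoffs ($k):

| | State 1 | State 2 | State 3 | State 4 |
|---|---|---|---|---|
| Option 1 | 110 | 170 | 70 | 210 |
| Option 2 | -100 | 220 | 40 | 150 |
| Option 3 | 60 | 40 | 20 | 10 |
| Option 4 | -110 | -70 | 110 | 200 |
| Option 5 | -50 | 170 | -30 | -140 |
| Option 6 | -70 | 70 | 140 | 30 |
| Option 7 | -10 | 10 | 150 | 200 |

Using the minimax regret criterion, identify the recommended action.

Column bests: State 1=110, State 2=220, State 3=150, State 4=210.
Option 1 regrets: 0, 50, 80, 0 → max 80
Option 2 regrets: 210, 0, 110, 60 → max 210
Option 3 regrets: 50, 180, 130, 200 → max 200
Option 4 regrets: 220, 290, 40, 10 → max 290
Option 5 regrets: 160, 50, 180, 350 → max 350
Option 6 regrets: 180, 150, 10, 180 → max 180
Option 7 regrets: 120, 210, 0, 10 → max 210
Smallest max regret = 80 → Option 1.

Option 1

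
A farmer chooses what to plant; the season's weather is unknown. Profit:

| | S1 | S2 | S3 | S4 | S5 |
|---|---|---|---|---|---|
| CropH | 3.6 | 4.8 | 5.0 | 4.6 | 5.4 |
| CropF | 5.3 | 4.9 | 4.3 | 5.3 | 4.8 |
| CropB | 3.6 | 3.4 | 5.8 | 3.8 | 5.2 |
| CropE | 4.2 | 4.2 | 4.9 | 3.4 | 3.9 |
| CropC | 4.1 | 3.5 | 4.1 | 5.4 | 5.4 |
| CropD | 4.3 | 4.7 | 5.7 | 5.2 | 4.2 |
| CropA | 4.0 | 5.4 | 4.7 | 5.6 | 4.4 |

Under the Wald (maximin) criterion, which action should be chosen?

CropF

Row minima: CropH=3.6, CropF=4.3, CropB=3.4, CropE=3.4, CropC=3.5, CropD=4.2, CropA=4.0
Best worst-case = 4.3 → CropF.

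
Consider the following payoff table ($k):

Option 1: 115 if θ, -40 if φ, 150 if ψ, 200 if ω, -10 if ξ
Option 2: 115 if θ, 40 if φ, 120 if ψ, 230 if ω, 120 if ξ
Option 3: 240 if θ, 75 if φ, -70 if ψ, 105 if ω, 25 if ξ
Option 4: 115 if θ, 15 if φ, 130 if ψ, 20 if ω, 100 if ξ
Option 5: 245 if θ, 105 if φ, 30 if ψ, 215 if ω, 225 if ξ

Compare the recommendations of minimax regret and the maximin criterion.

minimax regret → Option 5; maximin → Option 2 (disagree)

Column bests: θ=245, φ=105, ψ=150, ω=230, ξ=225.
Option 1 regrets: 130, 145, 0, 30, 235 → max 235
Option 2 regrets: 130, 65, 30, 0, 105 → max 130
Option 3 regrets: 5, 30, 220, 125, 200 → max 220
Option 4 regrets: 130, 90, 20, 210, 125 → max 210
Option 5 regrets: 0, 0, 120, 15, 0 → max 120
Smallest max regret = 120 → Option 5.
Row minima: Option 1=-40, Option 2=40, Option 3=-70, Option 4=15, Option 5=30
Best worst-case = 40 → Option 2.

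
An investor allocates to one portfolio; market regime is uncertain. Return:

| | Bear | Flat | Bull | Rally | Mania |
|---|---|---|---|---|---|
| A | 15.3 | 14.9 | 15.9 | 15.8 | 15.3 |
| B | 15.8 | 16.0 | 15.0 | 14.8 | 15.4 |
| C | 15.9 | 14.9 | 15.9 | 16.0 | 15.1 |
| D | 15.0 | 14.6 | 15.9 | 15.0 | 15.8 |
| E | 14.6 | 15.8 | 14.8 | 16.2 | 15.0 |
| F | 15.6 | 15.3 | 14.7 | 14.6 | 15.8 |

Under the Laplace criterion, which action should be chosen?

C

Row averages: A=15.44, B=15.4, C=15.56, D=15.26, E=15.28, F=15.2
Highest average = 15.56 → C.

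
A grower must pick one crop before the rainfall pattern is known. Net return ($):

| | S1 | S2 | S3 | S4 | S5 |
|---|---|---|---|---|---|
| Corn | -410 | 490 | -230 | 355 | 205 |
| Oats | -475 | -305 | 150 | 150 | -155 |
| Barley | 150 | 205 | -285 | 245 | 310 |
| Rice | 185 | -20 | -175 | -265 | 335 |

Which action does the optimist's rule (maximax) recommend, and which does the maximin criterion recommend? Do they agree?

Row maxima: Corn=490, Oats=150, Barley=310, Rice=335
Best best-case = 490 → Corn.
Row minima: Corn=-410, Oats=-475, Barley=-285, Rice=-265
Best worst-case = -265 → Rice.

maximax → Corn; maximin → Rice (disagree)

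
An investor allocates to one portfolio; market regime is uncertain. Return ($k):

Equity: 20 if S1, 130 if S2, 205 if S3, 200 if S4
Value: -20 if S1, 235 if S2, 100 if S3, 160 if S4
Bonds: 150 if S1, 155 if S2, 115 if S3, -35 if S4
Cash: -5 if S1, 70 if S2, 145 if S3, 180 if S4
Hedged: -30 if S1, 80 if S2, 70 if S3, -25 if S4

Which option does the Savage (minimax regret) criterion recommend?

Column bests: S1=150, S2=235, S3=205, S4=200.
Equity regrets: 130, 105, 0, 0 → max 130
Value regrets: 170, 0, 105, 40 → max 170
Bonds regrets: 0, 80, 90, 235 → max 235
Cash regrets: 155, 165, 60, 20 → max 165
Hedged regrets: 180, 155, 135, 225 → max 225
Smallest max regret = 130 → Equity.

Equity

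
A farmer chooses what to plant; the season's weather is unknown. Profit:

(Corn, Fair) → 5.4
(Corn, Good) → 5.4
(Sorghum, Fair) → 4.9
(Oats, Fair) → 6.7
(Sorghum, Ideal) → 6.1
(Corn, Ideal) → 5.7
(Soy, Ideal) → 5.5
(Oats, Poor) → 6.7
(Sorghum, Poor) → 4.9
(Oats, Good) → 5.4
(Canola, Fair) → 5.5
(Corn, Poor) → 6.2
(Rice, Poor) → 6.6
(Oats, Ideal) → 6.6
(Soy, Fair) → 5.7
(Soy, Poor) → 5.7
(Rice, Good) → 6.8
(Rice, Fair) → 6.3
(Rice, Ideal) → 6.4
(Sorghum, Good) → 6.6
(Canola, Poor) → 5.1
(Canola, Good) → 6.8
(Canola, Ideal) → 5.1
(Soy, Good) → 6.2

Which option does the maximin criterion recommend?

Rice

Row minima: Oats=5.4, Rice=6.3, Sorghum=4.9, Corn=5.4, Soy=5.5, Canola=5.1
Best worst-case = 6.3 → Rice.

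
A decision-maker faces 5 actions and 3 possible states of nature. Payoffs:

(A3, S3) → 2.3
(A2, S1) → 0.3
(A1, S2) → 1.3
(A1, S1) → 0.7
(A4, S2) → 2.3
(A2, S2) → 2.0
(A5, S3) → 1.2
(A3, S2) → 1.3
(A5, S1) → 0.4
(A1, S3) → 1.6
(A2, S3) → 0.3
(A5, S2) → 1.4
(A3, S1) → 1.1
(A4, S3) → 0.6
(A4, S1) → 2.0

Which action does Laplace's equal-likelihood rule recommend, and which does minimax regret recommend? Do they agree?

laplace → A4; minimax regret → A3 (disagree)

Row averages: A1=1.2, A2=13/15, A3=47/30, A4=49/30, A5=1
Highest average = 49/30 → A4.
Column bests: S1=2.0, S2=2.3, S3=2.3.
A1 regrets: 1.3, 1.0, 0.7 → max 1.3
A2 regrets: 1.7, 0.3, 2.0 → max 2.0
A3 regrets: 0.9, 1.0, 0.0 → max 1.0
A4 regrets: 0.0, 0.0, 1.7 → max 1.7
A5 regrets: 1.6, 0.9, 1.1 → max 1.6
Smallest max regret = 1.0 → A3.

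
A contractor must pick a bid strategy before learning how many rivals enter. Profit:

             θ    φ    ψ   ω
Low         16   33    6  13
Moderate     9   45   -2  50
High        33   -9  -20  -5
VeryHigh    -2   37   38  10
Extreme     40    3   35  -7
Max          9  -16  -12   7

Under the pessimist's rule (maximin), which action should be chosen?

Row minima: Low=6, Moderate=-2, High=-20, VeryHigh=-2, Extreme=-7, Max=-16
Best worst-case = 6 → Low.

Low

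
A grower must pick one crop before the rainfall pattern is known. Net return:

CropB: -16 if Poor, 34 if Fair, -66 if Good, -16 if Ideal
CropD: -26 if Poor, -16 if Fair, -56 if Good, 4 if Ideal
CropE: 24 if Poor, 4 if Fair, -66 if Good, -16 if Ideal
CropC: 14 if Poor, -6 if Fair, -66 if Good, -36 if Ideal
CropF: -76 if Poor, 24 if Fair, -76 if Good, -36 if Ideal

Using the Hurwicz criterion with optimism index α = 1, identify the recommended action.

CropB: 1·34 + 0·(-66) = 34
CropD: 1·4 + 0·(-56) = 4
CropE: 1·24 + 0·(-66) = 24
CropC: 1·14 + 0·(-66) = 14
CropF: 1·24 + 0·(-76) = 24
Highest Hurwicz score = 34 → CropB.

CropB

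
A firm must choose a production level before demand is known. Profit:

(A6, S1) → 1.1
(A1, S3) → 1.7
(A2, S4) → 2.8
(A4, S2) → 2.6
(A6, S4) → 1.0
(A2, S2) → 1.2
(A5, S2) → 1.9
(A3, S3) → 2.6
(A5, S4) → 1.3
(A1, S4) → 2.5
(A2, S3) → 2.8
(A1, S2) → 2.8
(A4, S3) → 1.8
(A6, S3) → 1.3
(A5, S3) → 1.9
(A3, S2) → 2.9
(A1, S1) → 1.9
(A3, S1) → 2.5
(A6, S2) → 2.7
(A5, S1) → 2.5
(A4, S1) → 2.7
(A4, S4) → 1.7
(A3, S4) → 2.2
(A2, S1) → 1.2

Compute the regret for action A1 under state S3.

1.1

Best payoff under S3 is 2.8.
Regret = 2.8 − 1.7 = 1.1.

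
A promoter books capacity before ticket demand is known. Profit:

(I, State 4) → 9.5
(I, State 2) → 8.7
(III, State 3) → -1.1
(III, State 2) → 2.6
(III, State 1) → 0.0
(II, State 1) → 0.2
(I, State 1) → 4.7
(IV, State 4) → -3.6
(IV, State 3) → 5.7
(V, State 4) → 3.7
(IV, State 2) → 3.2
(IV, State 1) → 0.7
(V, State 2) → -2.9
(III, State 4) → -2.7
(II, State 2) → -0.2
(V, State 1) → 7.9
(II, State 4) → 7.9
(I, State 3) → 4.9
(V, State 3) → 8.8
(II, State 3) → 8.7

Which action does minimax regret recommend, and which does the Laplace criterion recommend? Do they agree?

minimax regret → I; laplace → I (agree)

Column bests: State 1=7.9, State 2=8.7, State 3=8.8, State 4=9.5.
I regrets: 3.2, 0.0, 3.9, 0.0 → max 3.9
II regrets: 7.7, 8.9, 0.1, 1.6 → max 8.9
III regrets: 7.9, 6.1, 9.9, 12.2 → max 12.2
IV regrets: 7.2, 5.5, 3.1, 13.1 → max 13.1
V regrets: 0.0, 11.6, 0.0, 5.8 → max 11.6
Smallest max regret = 3.9 → I.
Row averages: I=6.95, II=4.15, III=-0.3, IV=1.5, V=4.375
Highest average = 6.95 → I.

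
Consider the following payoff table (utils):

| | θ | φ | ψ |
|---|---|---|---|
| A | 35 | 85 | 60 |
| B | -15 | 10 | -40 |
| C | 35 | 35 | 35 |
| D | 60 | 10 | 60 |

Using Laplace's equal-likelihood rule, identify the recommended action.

A

Row averages: A=60, B=-15, C=35, D=130/3
Highest average = 60 → A.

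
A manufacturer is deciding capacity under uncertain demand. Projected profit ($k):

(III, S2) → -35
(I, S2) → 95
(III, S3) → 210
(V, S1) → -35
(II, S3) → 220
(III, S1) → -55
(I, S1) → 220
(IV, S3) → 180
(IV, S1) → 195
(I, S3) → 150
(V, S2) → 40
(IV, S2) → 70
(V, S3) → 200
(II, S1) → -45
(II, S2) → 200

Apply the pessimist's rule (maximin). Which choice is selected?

Row minima: I=95, II=-45, III=-55, IV=70, V=-35
Best worst-case = 95 → I.

I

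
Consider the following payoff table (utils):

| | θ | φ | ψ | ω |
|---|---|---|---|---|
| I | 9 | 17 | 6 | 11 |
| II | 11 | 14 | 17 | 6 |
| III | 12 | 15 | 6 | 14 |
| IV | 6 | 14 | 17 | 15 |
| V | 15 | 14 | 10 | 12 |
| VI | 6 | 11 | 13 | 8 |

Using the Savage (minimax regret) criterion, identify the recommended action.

V

Column bests: θ=15, φ=17, ψ=17, ω=15.
I regrets: 6, 0, 11, 4 → max 11
II regrets: 4, 3, 0, 9 → max 9
III regrets: 3, 2, 11, 1 → max 11
IV regrets: 9, 3, 0, 0 → max 9
V regrets: 0, 3, 7, 3 → max 7
VI regrets: 9, 6, 4, 7 → max 9
Smallest max regret = 7 → V.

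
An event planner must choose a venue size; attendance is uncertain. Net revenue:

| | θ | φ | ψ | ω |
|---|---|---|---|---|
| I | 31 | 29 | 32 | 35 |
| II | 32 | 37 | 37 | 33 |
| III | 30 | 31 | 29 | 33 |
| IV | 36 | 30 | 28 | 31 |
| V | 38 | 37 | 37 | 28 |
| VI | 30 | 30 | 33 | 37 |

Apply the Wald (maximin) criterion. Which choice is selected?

II

Row minima: I=29, II=32, III=29, IV=28, V=28, VI=30
Best worst-case = 32 → II.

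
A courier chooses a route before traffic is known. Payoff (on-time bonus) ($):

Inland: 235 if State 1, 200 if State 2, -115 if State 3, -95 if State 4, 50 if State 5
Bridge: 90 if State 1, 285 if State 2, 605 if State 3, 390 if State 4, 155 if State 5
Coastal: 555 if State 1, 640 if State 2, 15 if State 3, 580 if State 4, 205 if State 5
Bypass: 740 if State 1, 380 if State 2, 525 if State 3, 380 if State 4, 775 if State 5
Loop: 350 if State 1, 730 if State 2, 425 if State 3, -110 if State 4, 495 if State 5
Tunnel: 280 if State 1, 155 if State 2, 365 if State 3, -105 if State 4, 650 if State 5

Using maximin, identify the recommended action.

Bypass

Row minima: Inland=-115, Bridge=90, Coastal=15, Bypass=380, Loop=-110, Tunnel=-105
Best worst-case = 380 → Bypass.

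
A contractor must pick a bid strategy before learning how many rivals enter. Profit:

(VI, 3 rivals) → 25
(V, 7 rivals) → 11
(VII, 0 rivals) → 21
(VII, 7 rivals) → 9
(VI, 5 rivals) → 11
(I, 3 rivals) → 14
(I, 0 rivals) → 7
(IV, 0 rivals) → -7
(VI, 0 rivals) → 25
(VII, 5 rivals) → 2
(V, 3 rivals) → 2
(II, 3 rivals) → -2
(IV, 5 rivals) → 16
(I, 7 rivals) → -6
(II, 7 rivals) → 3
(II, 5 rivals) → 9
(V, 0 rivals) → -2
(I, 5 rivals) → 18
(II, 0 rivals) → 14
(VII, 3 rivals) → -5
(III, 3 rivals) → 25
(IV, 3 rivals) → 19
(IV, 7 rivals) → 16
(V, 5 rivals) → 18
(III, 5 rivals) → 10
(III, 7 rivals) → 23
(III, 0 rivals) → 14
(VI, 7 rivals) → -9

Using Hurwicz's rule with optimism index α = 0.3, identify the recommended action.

I: 0.3·18 + 0.7·(-6) = 1.2
II: 0.3·14 + 0.7·(-2) = 2.8
III: 0.3·25 + 0.7·10 = 14.5
IV: 0.3·19 + 0.7·(-7) = 0.8
V: 0.3·18 + 0.7·(-2) = 4
VI: 0.3·25 + 0.7·(-9) = 1.2
VII: 0.3·21 + 0.7·(-5) = 2.8
Highest Hurwicz score = 14.5 → III.

III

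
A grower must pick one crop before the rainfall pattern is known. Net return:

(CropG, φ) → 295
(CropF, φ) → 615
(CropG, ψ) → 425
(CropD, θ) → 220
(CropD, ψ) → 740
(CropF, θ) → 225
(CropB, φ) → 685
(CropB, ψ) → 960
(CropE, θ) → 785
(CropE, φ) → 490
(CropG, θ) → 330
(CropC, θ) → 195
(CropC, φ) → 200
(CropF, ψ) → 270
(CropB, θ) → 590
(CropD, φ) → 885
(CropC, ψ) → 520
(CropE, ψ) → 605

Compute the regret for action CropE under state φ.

395

Best payoff under φ is 885.
Regret = 885 − 490 = 395.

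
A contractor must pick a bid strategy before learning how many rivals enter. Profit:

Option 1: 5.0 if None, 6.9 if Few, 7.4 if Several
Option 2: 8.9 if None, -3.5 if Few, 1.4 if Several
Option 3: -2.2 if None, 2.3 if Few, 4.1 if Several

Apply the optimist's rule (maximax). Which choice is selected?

Option 2

Row maxima: Option 1=7.4, Option 2=8.9, Option 3=4.1
Best best-case = 8.9 → Option 2.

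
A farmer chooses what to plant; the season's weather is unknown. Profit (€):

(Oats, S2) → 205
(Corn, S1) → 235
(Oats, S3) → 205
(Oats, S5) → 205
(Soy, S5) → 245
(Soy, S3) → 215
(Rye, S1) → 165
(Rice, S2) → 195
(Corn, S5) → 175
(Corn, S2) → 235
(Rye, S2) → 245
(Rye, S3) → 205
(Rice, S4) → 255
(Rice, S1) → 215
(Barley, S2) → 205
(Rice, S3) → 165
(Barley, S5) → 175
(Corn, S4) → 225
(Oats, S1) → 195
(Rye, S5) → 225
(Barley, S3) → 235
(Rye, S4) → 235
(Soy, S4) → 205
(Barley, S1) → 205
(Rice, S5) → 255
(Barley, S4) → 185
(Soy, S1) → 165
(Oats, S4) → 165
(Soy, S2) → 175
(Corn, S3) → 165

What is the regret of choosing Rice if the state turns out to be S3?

Best payoff under S3 is 235.
Regret = 235 − 165 = 70.

70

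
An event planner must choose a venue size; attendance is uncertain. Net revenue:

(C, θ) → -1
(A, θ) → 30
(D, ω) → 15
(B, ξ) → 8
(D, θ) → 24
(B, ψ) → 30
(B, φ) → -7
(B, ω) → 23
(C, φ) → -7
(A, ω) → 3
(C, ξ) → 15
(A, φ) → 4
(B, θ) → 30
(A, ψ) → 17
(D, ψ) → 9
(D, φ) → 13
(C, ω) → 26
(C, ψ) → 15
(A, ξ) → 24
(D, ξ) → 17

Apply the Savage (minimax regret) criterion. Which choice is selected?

B

Column bests: θ=30, φ=13, ψ=30, ω=26, ξ=24.
A regrets: 0, 9, 13, 23, 0 → max 23
B regrets: 0, 20, 0, 3, 16 → max 20
C regrets: 31, 20, 15, 0, 9 → max 31
D regrets: 6, 0, 21, 11, 7 → max 21
Smallest max regret = 20 → B.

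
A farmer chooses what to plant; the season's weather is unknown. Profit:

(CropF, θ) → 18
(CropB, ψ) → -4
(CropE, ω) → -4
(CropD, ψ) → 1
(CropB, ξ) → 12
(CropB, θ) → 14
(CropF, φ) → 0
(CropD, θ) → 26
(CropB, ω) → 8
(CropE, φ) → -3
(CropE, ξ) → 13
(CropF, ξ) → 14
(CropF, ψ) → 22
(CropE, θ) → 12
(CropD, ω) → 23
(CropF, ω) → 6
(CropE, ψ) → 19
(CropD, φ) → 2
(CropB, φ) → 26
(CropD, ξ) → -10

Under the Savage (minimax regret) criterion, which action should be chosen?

CropD

Column bests: θ=26, φ=26, ψ=22, ω=23, ξ=14.
CropF regrets: 8, 26, 0, 17, 0 → max 26
CropE regrets: 14, 29, 3, 27, 1 → max 29
CropB regrets: 12, 0, 26, 15, 2 → max 26
CropD regrets: 0, 24, 21, 0, 24 → max 24
Smallest max regret = 24 → CropD.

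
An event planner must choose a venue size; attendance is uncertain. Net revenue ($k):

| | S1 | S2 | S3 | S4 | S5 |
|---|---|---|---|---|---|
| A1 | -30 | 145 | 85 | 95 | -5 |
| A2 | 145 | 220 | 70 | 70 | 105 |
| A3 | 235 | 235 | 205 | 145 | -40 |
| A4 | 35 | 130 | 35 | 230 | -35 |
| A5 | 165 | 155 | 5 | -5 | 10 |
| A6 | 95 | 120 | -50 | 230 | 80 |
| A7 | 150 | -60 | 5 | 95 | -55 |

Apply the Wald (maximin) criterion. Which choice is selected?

Row minima: A1=-30, A2=70, A3=-40, A4=-35, A5=-5, A6=-50, A7=-60
Best worst-case = 70 → A2.

A2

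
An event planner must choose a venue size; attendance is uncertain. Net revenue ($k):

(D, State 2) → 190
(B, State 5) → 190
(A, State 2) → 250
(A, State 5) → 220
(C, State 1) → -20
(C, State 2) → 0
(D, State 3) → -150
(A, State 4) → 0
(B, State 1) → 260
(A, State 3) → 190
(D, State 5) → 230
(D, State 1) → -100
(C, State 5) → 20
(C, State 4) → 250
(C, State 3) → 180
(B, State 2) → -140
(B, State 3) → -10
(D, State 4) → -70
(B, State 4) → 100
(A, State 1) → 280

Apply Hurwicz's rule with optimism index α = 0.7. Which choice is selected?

A: 0.7·280 + 0.3·0 = 196
B: 0.7·260 + 0.3·(-140) = 140
C: 0.7·250 + 0.3·(-20) = 169
D: 0.7·230 + 0.3·(-150) = 116
Highest Hurwicz score = 196 → A.

A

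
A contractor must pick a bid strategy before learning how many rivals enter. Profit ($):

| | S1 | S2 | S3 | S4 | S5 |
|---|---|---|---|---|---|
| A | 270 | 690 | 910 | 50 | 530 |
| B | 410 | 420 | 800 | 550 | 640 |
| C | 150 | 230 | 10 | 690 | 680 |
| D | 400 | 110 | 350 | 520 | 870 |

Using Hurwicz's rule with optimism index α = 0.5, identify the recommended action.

B

A: 0.5·910 + 0.5·50 = 480
B: 0.5·800 + 0.5·410 = 605
C: 0.5·690 + 0.5·10 = 350
D: 0.5·870 + 0.5·110 = 490
Highest Hurwicz score = 605 → B.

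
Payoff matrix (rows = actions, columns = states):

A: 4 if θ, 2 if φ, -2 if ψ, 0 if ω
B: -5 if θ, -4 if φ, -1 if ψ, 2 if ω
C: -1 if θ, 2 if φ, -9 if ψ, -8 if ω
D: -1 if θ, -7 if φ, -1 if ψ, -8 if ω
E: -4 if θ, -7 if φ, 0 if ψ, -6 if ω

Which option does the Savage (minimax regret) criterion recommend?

A

Column bests: θ=4, φ=2, ψ=0, ω=2.
A regrets: 0, 0, 2, 2 → max 2
B regrets: 9, 6, 1, 0 → max 9
C regrets: 5, 0, 9, 10 → max 10
D regrets: 5, 9, 1, 10 → max 10
E regrets: 8, 9, 0, 8 → max 9
Smallest max regret = 2 → A.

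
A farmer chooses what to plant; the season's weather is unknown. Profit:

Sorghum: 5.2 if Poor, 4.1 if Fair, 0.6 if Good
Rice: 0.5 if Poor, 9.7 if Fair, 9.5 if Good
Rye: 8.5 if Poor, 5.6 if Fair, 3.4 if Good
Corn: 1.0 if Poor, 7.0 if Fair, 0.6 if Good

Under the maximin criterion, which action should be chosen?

Rye

Row minima: Sorghum=0.6, Rice=0.5, Rye=3.4, Corn=0.6
Best worst-case = 3.4 → Rye.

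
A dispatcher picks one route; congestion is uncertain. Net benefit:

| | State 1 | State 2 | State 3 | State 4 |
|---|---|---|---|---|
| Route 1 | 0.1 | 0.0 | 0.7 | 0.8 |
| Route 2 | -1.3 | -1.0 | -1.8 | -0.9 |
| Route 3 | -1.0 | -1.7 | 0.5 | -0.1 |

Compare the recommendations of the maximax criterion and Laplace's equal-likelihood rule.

Row maxima: Route 1=0.8, Route 2=-0.9, Route 3=0.5
Best best-case = 0.8 → Route 1.
Row averages: Route 1=0.4, Route 2=-1.25, Route 3=-0.575
Highest average = 0.4 → Route 1.

maximax → Route 1; laplace → Route 1 (agree)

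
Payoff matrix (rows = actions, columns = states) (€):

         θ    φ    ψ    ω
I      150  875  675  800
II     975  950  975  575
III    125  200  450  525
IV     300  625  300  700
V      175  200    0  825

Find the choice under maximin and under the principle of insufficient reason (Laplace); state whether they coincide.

maximin → II; laplace → II (agree)

Row minima: I=150, II=575, III=125, IV=300, V=0
Best worst-case = 575 → II.
Row averages: I=625, II=868.75, III=325, IV=481.25, V=300
Highest average = 868.75 → II.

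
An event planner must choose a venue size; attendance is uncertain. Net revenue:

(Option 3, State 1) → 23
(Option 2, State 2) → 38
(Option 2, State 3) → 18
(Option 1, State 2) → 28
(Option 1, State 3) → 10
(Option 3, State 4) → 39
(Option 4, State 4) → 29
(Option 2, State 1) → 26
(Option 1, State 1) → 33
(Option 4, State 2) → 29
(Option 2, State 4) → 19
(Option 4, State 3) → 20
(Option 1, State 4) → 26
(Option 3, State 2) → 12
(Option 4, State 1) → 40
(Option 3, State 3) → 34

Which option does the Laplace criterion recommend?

Row averages: Option 1=24.25, Option 2=25.25, Option 3=27, Option 4=29.5
Highest average = 29.5 → Option 4.

Option 4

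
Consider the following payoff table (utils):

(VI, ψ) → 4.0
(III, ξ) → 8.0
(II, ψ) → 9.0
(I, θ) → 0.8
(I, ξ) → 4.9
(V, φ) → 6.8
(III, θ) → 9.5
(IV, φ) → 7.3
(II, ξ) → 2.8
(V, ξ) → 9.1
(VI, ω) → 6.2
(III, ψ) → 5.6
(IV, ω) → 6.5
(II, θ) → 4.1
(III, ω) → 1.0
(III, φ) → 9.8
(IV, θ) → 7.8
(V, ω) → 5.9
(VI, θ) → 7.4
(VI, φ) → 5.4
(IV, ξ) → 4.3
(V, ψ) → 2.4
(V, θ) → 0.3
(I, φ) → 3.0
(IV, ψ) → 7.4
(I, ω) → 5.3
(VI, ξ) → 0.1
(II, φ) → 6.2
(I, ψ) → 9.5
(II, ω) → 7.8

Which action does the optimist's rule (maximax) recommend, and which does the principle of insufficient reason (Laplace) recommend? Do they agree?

Row maxima: I=9.5, II=9.0, III=9.8, IV=7.8, V=9.1, VI=7.4
Best best-case = 9.8 → III.
Row averages: I=4.7, II=5.98, III=6.78, IV=6.66, V=4.9, VI=4.62
Highest average = 6.78 → III.

maximax → III; laplace → III (agree)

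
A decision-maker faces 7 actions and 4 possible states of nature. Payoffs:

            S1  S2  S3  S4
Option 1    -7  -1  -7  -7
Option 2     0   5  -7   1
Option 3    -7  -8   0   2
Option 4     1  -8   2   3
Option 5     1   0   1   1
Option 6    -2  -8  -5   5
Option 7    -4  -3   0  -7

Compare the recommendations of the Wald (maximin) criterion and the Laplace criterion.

Row minima: Option 1=-7, Option 2=-7, Option 3=-8, Option 4=-8, Option 5=0, Option 6=-8, Option 7=-7
Best worst-case = 0 → Option 5.
Row averages: Option 1=-5.5, Option 2=-0.25, Option 3=-3.25, Option 4=-0.5, Option 5=0.75, Option 6=-2.5, Option 7=-3.5
Highest average = 0.75 → Option 5.

maximin → Option 5; laplace → Option 5 (agree)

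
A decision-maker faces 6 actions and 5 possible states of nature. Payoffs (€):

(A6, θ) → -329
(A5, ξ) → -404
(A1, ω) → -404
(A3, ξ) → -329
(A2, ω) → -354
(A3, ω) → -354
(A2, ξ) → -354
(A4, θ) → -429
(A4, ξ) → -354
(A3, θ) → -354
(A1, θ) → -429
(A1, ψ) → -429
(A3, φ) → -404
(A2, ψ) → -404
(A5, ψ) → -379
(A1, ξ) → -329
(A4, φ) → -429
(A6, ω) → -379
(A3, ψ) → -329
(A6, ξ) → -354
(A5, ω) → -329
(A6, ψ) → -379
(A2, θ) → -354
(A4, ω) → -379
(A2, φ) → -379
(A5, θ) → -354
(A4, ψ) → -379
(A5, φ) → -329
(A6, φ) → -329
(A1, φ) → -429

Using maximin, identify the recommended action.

Row minima: A1=-429, A2=-404, A3=-404, A4=-429, A5=-404, A6=-379
Best worst-case = -379 → A6.

A6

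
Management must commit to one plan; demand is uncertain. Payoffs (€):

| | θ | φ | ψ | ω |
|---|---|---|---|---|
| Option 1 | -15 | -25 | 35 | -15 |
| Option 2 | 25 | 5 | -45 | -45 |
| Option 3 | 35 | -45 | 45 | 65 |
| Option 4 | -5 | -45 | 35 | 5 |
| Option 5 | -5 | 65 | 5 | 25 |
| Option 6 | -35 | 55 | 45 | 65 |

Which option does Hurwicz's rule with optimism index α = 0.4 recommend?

Option 5

Option 1: 0.4·35 + 0.6·(-25) = -1
Option 2: 0.4·25 + 0.6·(-45) = -17
Option 3: 0.4·65 + 0.6·(-45) = -1
Option 4: 0.4·35 + 0.6·(-45) = -13
Option 5: 0.4·65 + 0.6·(-5) = 23
Option 6: 0.4·65 + 0.6·(-35) = 5
Highest Hurwicz score = 23 → Option 5.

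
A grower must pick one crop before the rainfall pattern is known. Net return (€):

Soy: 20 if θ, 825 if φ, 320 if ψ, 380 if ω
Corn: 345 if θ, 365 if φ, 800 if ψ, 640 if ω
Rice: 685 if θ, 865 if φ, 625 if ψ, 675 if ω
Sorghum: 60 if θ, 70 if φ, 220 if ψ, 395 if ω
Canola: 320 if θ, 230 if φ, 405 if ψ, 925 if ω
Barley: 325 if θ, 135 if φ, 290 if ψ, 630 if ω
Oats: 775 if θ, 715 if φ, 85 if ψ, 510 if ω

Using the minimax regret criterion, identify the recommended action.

Column bests: θ=775, φ=865, ψ=800, ω=925.
Soy regrets: 755, 40, 480, 545 → max 755
Corn regrets: 430, 500, 0, 285 → max 500
Rice regrets: 90, 0, 175, 250 → max 250
Sorghum regrets: 715, 795, 580, 530 → max 795
Canola regrets: 455, 635, 395, 0 → max 635
Barley regrets: 450, 730, 510, 295 → max 730
Oats regrets: 0, 150, 715, 415 → max 715
Smallest max regret = 250 → Rice.

Rice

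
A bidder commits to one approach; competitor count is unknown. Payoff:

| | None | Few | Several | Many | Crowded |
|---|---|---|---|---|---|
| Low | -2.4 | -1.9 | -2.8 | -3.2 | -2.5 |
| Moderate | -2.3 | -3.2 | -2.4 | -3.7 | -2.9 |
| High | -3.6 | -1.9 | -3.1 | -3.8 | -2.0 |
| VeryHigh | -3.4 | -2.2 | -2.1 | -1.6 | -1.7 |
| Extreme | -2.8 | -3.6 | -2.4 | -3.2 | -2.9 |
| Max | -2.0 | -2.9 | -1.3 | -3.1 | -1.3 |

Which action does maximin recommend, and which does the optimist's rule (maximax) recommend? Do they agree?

maximin → Max; maximax → Max (agree)

Row minima: Low=-3.2, Moderate=-3.7, High=-3.8, VeryHigh=-3.4, Extreme=-3.6, Max=-3.1
Best worst-case = -3.1 → Max.
Row maxima: Low=-1.9, Moderate=-2.3, High=-1.9, VeryHigh=-1.6, Extreme=-2.4, Max=-1.3
Best best-case = -1.3 → Max.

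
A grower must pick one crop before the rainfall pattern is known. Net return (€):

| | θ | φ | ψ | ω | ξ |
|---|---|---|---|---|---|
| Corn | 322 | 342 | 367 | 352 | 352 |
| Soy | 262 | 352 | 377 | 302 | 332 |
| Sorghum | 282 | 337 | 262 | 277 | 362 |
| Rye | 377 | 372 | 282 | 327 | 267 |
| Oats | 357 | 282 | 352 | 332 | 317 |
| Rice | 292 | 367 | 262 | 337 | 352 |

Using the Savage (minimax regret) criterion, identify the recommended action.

Column bests: θ=377, φ=372, ψ=377, ω=352, ξ=362.
Corn regrets: 55, 30, 10, 0, 10 → max 55
Soy regrets: 115, 20, 0, 50, 30 → max 115
Sorghum regrets: 95, 35, 115, 75, 0 → max 115
Rye regrets: 0, 0, 95, 25, 95 → max 95
Oats regrets: 20, 90, 25, 20, 45 → max 90
Rice regrets: 85, 5, 115, 15, 10 → max 115
Smallest max regret = 55 → Corn.

Corn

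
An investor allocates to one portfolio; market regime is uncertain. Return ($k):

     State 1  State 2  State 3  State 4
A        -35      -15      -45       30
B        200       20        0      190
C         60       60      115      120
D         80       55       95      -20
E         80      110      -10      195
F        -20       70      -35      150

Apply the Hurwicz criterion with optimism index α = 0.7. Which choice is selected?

A: 0.7·30 + 0.3·(-45) = 7.5
B: 0.7·200 + 0.3·0 = 140
C: 0.7·120 + 0.3·60 = 102
D: 0.7·95 + 0.3·(-20) = 60.5
E: 0.7·195 + 0.3·(-10) = 133.5
F: 0.7·150 + 0.3·(-35) = 94.5
Highest Hurwicz score = 140 → B.

B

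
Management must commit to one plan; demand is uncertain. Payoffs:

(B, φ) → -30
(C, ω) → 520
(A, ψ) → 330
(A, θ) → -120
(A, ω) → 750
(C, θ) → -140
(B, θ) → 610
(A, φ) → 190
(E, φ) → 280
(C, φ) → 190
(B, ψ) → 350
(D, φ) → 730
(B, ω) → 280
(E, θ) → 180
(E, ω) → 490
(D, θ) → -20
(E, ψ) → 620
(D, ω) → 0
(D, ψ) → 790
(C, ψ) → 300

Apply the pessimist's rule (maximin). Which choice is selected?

E

Row minima: A=-120, B=-30, C=-140, D=-20, E=180
Best worst-case = 180 → E.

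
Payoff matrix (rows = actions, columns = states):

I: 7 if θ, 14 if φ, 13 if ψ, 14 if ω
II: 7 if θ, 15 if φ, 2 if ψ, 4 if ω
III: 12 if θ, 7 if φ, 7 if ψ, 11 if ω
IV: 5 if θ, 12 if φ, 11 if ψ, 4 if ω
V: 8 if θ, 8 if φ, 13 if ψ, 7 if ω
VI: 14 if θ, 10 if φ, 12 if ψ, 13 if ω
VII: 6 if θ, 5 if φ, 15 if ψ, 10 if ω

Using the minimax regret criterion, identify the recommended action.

VI

Column bests: θ=14, φ=15, ψ=15, ω=14.
I regrets: 7, 1, 2, 0 → max 7
II regrets: 7, 0, 13, 10 → max 13
III regrets: 2, 8, 8, 3 → max 8
IV regrets: 9, 3, 4, 10 → max 10
V regrets: 6, 7, 2, 7 → max 7
VI regrets: 0, 5, 3, 1 → max 5
VII regrets: 8, 10, 0, 4 → max 10
Smallest max regret = 5 → VI.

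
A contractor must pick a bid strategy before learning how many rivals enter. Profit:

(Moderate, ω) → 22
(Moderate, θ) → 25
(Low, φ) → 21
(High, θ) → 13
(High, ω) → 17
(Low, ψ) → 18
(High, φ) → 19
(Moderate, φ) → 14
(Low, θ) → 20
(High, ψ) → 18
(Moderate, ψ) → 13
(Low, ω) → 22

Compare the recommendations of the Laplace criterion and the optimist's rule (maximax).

Row averages: Low=20.25, Moderate=18.5, High=16.75
Highest average = 20.25 → Low.
Row maxima: Low=22, Moderate=25, High=19
Best best-case = 25 → Moderate.

laplace → Low; maximax → Moderate (disagree)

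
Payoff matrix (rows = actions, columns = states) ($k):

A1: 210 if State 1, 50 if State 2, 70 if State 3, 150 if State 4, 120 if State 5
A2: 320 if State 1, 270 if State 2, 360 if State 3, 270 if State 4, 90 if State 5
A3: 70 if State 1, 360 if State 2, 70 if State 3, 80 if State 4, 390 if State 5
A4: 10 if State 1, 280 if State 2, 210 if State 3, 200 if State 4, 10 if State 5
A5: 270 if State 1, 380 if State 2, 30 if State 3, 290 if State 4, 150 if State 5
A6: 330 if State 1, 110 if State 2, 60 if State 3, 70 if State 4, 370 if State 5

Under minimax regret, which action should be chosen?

Column bests: State 1=330, State 2=380, State 3=360, State 4=290, State 5=390.
A1 regrets: 120, 330, 290, 140, 270 → max 330
A2 regrets: 10, 110, 0, 20, 300 → max 300
A3 regrets: 260, 20, 290, 210, 0 → max 290
A4 regrets: 320, 100, 150, 90, 380 → max 380
A5 regrets: 60, 0, 330, 0, 240 → max 330
A6 regrets: 0, 270, 300, 220, 20 → max 300
Smallest max regret = 290 → A3.

A3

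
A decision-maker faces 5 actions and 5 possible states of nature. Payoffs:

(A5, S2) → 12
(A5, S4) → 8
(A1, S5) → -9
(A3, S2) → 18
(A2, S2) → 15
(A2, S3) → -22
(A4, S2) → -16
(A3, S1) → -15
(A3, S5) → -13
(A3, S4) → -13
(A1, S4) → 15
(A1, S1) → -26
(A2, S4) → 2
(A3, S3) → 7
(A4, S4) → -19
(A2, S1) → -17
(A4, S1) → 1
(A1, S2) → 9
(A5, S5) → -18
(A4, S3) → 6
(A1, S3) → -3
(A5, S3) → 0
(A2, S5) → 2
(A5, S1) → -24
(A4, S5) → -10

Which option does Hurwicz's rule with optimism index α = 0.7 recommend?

A3

A1: 0.7·15 + 0.3·(-26) = 2.7
A2: 0.7·15 + 0.3·(-22) = 3.9
A3: 0.7·18 + 0.3·(-15) = 8.1
A4: 0.7·6 + 0.3·(-19) = -1.5
A5: 0.7·12 + 0.3·(-24) = 1.2
Highest Hurwicz score = 8.1 → A3.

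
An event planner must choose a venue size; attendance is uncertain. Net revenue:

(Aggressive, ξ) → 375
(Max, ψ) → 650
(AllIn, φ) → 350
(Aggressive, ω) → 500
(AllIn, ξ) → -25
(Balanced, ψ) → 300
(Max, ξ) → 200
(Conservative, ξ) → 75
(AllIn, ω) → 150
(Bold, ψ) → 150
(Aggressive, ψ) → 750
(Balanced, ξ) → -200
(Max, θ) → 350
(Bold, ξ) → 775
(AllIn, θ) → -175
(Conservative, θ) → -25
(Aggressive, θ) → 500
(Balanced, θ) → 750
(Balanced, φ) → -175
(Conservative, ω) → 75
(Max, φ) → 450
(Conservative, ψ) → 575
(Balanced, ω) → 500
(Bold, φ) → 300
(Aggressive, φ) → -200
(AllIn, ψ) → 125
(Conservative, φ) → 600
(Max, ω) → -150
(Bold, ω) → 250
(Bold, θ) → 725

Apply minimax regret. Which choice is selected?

Column bests: θ=750, φ=600, ψ=750, ω=500, ξ=775.
Conservative regrets: 775, 0, 175, 425, 700 → max 775
Balanced regrets: 0, 775, 450, 0, 975 → max 975
Aggressive regrets: 250, 800, 0, 0, 400 → max 800
Bold regrets: 25, 300, 600, 250, 0 → max 600
AllIn regrets: 925, 250, 625, 350, 800 → max 925
Max regrets: 400, 150, 100, 650, 575 → max 650
Smallest max regret = 600 → Bold.

Bold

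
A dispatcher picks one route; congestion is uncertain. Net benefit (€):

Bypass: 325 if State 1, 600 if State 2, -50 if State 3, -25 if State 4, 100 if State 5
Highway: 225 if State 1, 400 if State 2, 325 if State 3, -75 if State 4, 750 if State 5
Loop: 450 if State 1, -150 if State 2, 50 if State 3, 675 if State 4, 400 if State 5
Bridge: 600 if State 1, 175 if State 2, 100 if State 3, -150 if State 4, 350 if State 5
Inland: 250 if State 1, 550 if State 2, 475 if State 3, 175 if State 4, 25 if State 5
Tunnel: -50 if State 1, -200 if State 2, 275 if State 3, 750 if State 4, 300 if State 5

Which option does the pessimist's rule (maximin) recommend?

Inland

Row minima: Bypass=-50, Highway=-75, Loop=-150, Bridge=-150, Inland=25, Tunnel=-200
Best worst-case = 25 → Inland.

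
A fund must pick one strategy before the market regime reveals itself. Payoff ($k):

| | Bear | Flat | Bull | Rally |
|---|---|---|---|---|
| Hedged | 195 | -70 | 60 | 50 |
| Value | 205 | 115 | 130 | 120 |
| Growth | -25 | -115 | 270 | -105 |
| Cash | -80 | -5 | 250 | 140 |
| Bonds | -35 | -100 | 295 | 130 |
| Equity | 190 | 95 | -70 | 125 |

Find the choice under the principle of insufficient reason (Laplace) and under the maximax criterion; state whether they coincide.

Row averages: Hedged=58.75, Value=142.5, Growth=6.25, Cash=76.25, Bonds=72.5, Equity=85
Highest average = 142.5 → Value.
Row maxima: Hedged=195, Value=205, Growth=270, Cash=250, Bonds=295, Equity=190
Best best-case = 295 → Bonds.

laplace → Value; maximax → Bonds (disagree)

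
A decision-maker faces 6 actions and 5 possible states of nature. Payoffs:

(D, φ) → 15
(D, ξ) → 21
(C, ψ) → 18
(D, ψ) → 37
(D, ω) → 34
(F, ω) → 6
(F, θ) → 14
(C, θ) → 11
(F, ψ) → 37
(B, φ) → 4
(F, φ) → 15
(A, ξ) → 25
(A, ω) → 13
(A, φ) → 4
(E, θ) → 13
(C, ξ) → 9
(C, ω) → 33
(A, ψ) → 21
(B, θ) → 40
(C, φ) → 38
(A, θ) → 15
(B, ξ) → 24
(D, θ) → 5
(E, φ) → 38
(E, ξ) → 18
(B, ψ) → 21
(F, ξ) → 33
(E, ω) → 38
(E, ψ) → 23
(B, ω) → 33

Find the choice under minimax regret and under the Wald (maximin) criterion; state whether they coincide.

Column bests: θ=40, φ=38, ψ=37, ω=38, ξ=33.
A regrets: 25, 34, 16, 25, 8 → max 34
B regrets: 0, 34, 16, 5, 9 → max 34
C regrets: 29, 0, 19, 5, 24 → max 29
D regrets: 35, 23, 0, 4, 12 → max 35
E regrets: 27, 0, 14, 0, 15 → max 27
F regrets: 26, 23, 0, 32, 0 → max 32
Smallest max regret = 27 → E.
Row minima: A=4, B=4, C=9, D=5, E=13, F=6
Best worst-case = 13 → E.

minimax regret → E; maximin → E (agree)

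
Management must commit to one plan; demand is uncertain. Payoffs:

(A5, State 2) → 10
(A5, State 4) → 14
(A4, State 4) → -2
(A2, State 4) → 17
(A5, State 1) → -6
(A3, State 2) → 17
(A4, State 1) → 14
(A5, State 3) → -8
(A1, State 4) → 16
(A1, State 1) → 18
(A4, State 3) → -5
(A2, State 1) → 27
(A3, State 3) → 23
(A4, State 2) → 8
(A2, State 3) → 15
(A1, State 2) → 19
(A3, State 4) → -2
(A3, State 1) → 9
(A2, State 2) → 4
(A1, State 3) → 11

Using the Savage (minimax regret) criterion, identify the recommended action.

Column bests: State 1=27, State 2=19, State 3=23, State 4=17.
A1 regrets: 9, 0, 12, 1 → max 12
A2 regrets: 0, 15, 8, 0 → max 15
A3 regrets: 18, 2, 0, 19 → max 19
A4 regrets: 13, 11, 28, 19 → max 28
A5 regrets: 33, 9, 31, 3 → max 33
Smallest max regret = 12 → A1.

A1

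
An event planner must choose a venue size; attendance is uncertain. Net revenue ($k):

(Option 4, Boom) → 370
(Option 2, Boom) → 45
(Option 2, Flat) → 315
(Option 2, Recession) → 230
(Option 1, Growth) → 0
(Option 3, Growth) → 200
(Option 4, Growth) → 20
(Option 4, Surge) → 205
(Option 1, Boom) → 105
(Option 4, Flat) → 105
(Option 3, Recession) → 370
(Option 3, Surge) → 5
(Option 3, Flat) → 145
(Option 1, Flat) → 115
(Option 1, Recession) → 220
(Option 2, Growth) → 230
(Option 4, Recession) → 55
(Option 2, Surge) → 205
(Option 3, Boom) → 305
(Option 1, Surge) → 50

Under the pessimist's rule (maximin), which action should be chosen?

Option 2

Row minima: Option 1=0, Option 2=45, Option 3=5, Option 4=20
Best worst-case = 45 → Option 2.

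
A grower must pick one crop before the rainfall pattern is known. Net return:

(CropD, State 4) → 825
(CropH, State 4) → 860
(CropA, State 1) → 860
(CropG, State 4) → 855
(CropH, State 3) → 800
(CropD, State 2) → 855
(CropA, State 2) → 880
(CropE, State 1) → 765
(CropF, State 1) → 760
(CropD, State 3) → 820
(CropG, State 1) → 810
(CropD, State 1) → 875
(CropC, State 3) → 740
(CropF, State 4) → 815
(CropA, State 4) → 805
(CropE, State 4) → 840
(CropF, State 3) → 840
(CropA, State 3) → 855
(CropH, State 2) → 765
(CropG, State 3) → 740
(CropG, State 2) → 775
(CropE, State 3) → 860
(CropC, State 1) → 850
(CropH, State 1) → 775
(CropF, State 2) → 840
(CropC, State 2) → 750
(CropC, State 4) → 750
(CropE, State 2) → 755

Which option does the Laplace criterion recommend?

CropA

Row averages: CropD=843.75, CropG=795, CropA=850, CropC=772.5, CropH=800, CropE=805, CropF=813.75
Highest average = 850 → CropA.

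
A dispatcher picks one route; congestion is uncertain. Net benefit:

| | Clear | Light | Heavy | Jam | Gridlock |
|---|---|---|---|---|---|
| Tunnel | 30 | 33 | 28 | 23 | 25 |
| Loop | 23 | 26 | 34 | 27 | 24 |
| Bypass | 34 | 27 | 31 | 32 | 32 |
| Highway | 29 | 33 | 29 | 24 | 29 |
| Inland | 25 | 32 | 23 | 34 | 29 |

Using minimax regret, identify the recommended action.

Column bests: Clear=34, Light=33, Heavy=34, Jam=34, Gridlock=32.
Tunnel regrets: 4, 0, 6, 11, 7 → max 11
Loop regrets: 11, 7, 0, 7, 8 → max 11
Bypass regrets: 0, 6, 3, 2, 0 → max 6
Highway regrets: 5, 0, 5, 10, 3 → max 10
Inland regrets: 9, 1, 11, 0, 3 → max 11
Smallest max regret = 6 → Bypass.

Bypass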